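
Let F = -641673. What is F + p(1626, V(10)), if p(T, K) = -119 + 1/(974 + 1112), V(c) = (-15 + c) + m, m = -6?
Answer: -1338778111/2086 ≈ -6.4179e+5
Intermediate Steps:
V(c) = -21 + c (V(c) = (-15 + c) - 6 = -21 + c)
p(T, K) = -248233/2086 (p(T, K) = -119 + 1/2086 = -248233/2086)
F + p(1626, V(10)) = -641673 - 248233/2086 = -1338778111/2086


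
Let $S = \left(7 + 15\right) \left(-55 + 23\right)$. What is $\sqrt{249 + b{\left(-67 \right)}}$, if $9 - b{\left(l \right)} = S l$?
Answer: $i \sqrt{46910} \approx 216.59 i$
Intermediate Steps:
$S = -704$ ($S = 22 \left(-32\right) = -704$)
$b{\left(l \right)} = 9 + 704 l$ ($b{\left(l \right)} = 9 - - 704 l = 9 + 704 l$)
$\sqrt{249 + b{\left(-67 \right)}} = \sqrt{249 + \left(9 + 704 \left(-67\right)\right)} = \sqrt{249 + \left(9 - 47168\right)} = \sqrt{249 - 47159} = \sqrt{-46910} = i \sqrt{46910}$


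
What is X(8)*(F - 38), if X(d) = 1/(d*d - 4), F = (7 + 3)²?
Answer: 31/30 ≈ 1.0333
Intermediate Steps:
F = 100 (F = 10² = 100)
X(d) = 1/(-4 + d²) (X(d) = 1/(d² - 4) = 1/(-4 + d²))
X(8)*(F - 38) = (100 - 38)/(-4 + 8²) = 62/(-4 + 64) = 62/60 = (1/60)*62 = 31/30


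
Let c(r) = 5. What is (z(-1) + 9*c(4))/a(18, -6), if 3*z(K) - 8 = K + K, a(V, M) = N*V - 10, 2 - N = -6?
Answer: 47/134 ≈ 0.35075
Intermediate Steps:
N = 8 (N = 2 - 1*(-6) = 2 + 6 = 8)
a(V, M) = -10 + 8*V (a(V, M) = 8*V - 10 = -10 + 8*V)
z(K) = 8/3 + 2*K/3 (z(K) = 8/3 + (K + K)/3 = 8/3 + (2*K)/3 = 8/3 + 2*K/3)
(z(-1) + 9*c(4))/a(18, -6) = ((8/3 + (⅔)*(-1)) + 9*5)/(-10 + 8*18) = ((8/3 - ⅔) + 45)/(-10 + 144) = (2 + 45)/134 = 47*(1/134) = 47/134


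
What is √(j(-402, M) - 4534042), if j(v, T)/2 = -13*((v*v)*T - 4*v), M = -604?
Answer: √2533253366 ≈ 50331.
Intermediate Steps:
j(v, T) = 104*v - 26*T*v² (j(v, T) = 2*(-13*((v*v)*T - 4*v)) = 2*(-13*(v²*T - 4*v)) = 2*(-13*(T*v² - 4*v)) = 2*(-13*(-4*v + T*v²)) = 2*(52*v - 13*T*v²) = 104*v - 26*T*v²)
√(j(-402, M) - 4534042) = √(26*(-402)*(4 - 1*(-604)*(-402)) - 4534042) = √(26*(-402)*(4 - 242808) - 4534042) = √(26*(-402)*(-242804) - 4534042) = √(2537787408 - 4534042) = √2533253366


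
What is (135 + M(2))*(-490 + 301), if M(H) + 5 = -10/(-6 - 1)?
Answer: -24840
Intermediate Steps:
M(H) = -25/7 (M(H) = -5 - 10/(-6 - 1) = -5 - 10/(-7) = -5 - 10*(-1/7) = -5 + 10/7 = -25/7)
(135 + M(2))*(-490 + 301) = (135 - 25/7)*(-490 + 301) = (920/7)*(-189) = -24840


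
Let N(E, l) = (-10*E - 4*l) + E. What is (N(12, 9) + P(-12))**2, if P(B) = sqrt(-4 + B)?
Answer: 20720 - 1152*I ≈ 20720.0 - 1152.0*I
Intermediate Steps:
N(E, l) = -9*E - 4*l
(N(12, 9) + P(-12))**2 = ((-9*12 - 4*9) + sqrt(-4 - 12))**2 = ((-108 - 36) + sqrt(-16))**2 = (-144 + 4*I)**2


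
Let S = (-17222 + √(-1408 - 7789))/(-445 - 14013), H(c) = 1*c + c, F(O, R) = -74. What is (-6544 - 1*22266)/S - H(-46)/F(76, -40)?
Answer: -265435564643846/10974439797 - 416534980*I*√9197/296606481 ≈ -24187.0 - 134.68*I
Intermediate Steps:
H(c) = 2*c (H(c) = c + c = 2*c)
S = 8611/7229 - I*√9197/14458 (S = (-17222 + √(-9197))/(-14458) = (-17222 + I*√9197)*(-1/14458) = 8611/7229 - I*√9197/14458 ≈ 1.1912 - 0.0066331*I)
(-6544 - 1*22266)/S - H(-46)/F(76, -40) = (-6544 - 1*22266)/(8611/7229 - I*√9197/14458) - 2*(-46)/(-74) = (-6544 - 22266)/(8611/7229 - I*√9197/14458) - (-92)*(-1)/74 = -28810/(8611/7229 - I*√9197/14458) - 1*46/37 = -28810/(8611/7229 - I*√9197/14458) - 46/37 = -46/37 - 28810/(8611/7229 - I*√9197/14458)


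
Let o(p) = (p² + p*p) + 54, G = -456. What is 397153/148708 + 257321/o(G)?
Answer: 14532282139/4417965972 ≈ 3.2894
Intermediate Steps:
o(p) = 54 + 2*p² (o(p) = (p² + p²) + 54 = 2*p² + 54 = 54 + 2*p²)
397153/148708 + 257321/o(G) = 397153/148708 + 257321/(54 + 2*(-456)²) = 397153*(1/148708) + 257321/(54 + 2*207936) = 397153/148708 + 257321/(54 + 415872) = 397153/148708 + 257321/415926 = 14532282139/4417965972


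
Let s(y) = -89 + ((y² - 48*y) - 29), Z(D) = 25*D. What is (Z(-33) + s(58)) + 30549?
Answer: 30186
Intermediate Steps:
s(y) = -118 + y² - 48*y (s(y) = -89 + (-29 + y² - 48*y) = -118 + y² - 48*y)
(Z(-33) + s(58)) + 30549 = (25*(-33) + (-118 + 58² - 48*58)) + 30549 = (-825 + (-118 + 3364 - 2784)) + 30549 = (-825 + 462) + 30549 = -363 + 30549 = 30186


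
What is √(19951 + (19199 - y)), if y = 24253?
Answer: √14897 ≈ 122.05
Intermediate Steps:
√(19951 + (19199 - y)) = √(19951 + (19199 - 1*24253)) = √(19951 + (19199 - 24253)) = √(19951 - 5054) = √14897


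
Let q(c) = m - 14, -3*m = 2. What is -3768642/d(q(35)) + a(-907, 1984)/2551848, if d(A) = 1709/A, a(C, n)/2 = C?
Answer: 70524676486321/2180554116 ≈ 32343.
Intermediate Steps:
m = -⅔ (m = -⅓*2 = -⅔ ≈ -0.66667)
a(C, n) = 2*C
q(c) = -44/3 (q(c) = -⅔ - 14 = -44/3)
-3768642/d(q(35)) + a(-907, 1984)/2551848 = -3768642/(1709/(-44/3)) + (2*(-907))/2551848 = -3768642/(1709*(-3/44)) - 1814*1/2551848 = -3768642/(-5127/44) - 907/1275924 = -3768642*(-44/5127) - 907/1275924 = 55273416/1709 - 907/1275924 = 70524676486321/2180554116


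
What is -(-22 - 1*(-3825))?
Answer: -3803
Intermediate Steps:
-(-22 - 1*(-3825)) = -(-22 + 3825) = -1*3803 = -3803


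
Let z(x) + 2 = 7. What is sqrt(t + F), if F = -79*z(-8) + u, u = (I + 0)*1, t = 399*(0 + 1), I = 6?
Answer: sqrt(10) ≈ 3.1623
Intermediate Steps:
t = 399 (t = 399*1 = 399)
z(x) = 5 (z(x) = -2 + 7 = 5)
u = 6 (u = (6 + 0)*1 = 6*1 = 6)
F = -389 (F = -79*5 + 6 = -395 + 6 = -389)
sqrt(t + F) = sqrt(399 - 389) = sqrt(10)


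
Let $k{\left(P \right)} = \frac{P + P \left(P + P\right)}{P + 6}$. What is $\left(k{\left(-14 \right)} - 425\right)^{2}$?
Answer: $\frac{3568321}{16} \approx 2.2302 \cdot 10^{5}$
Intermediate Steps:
$k{\left(P \right)} = \frac{P + 2 P^{2}}{6 + P}$ ($k{\left(P \right)} = \frac{P + P 2 P}{6 + P} = \frac{P + 2 P^{2}}{6 + P}$)
$\left(k{\left(-14 \right)} - 425\right)^{2} = \left(- \frac{14 \left(1 + 2 \left(-14\right)\right)}{6 - 14} - 425\right)^{2} = \left(- \frac{14 \left(1 - 28\right)}{-8} - 425\right)^{2} = \left(\left(-14\right) \left(- \frac{1}{8}\right) \left(-27\right) - 425\right)^{2} = \left(- \frac{189}{4} - 425\right)^{2} = \left(- \frac{1889}{4}\right)^{2} = \frac{3568321}{16}$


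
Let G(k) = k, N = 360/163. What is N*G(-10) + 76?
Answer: 8788/163 ≈ 53.914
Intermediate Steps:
N = 360/163 (N = 360*(1/163) = 360/163 ≈ 2.2086)
N*G(-10) + 76 = (360/163)*(-10) + 76 = -3600/163 + 76 = 8788/163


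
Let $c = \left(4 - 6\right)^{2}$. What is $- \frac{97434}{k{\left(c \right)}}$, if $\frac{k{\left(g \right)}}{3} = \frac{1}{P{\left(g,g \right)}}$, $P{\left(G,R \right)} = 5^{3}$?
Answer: $-4059750$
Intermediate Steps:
$P{\left(G,R \right)} = 125$
$c = 4$ ($c = \left(-2\right)^{2} = 4$)
$k{\left(g \right)} = \frac{3}{125}$
$- \frac{97434}{k{\left(c \right)}} = - \frac{97434}{\frac{3}{125}} = \left(-97434\right) \frac{125}{3} = -4059750$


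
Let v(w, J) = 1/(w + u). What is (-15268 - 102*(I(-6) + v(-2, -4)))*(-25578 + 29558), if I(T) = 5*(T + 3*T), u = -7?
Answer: -36019000/3 ≈ -1.2006e+7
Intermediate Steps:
v(w, J) = 1/(-7 + w) (v(w, J) = 1/(w - 7) = 1/(-7 + w))
I(T) = 20*T (I(T) = 5*(4*T) = 20*T)
(-15268 - 102*(I(-6) + v(-2, -4)))*(-25578 + 29558) = (-15268 - 102*(20*(-6) + 1/(-7 - 2)))*(-25578 + 29558) = (-15268 - 102*(-120 + 1/(-9)))*3980 = (-15268 - 102*(-120 - ⅑))*3980 = (-15268 - 102*(-1081/9))*3980 = (-15268 + 36754/3)*3980 = -9050/3*3980 = -36019000/3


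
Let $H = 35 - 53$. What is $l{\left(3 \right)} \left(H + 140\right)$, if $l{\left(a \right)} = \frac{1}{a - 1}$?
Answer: $61$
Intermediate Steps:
$H = -18$ ($H = 35 - 53 = -18$)
$l{\left(a \right)} = \frac{1}{-1 + a}$
$l{\left(3 \right)} \left(H + 140\right) = \frac{-18 + 140}{-1 + 3} = \frac{1}{2} \cdot 122 = 61$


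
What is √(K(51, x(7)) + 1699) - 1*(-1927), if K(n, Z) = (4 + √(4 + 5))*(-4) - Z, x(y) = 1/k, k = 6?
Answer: 1927 + 5*√2406/6 ≈ 1967.9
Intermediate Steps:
x(y) = ⅙ (x(y) = 1/6 = ⅙)
K(n, Z) = -28 - Z (K(n, Z) = (4 + √9)*(-4) - Z = (4 + 3)*(-4) - Z = 7*(-4) - Z = -28 - Z)
√(K(51, x(7)) + 1699) - 1*(-1927) = √((-28 - 1*⅙) + 1699) - 1*(-1927) = √((-28 - ⅙) + 1699) + 1927 = √(-169/6 + 1699) + 1927 = √(10025/6) + 1927 = 5*√2406/6 + 1927 = 1927 + 5*√2406/6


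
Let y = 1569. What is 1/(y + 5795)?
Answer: 1/7364 ≈ 0.00013580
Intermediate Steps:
1/(y + 5795) = 1/(1569 + 5795) = 1/7364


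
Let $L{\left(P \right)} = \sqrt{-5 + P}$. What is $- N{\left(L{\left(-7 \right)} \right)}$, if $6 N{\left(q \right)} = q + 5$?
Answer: $- \frac{5}{6} - \frac{i \sqrt{3}}{3} \approx -0.83333 - 0.57735 i$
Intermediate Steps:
$N{\left(q \right)} = \frac{5}{6} + \frac{q}{6}$ ($N{\left(q \right)} = \frac{q + 5}{6} = \frac{5 + q}{6} = \frac{5}{6} + \frac{q}{6}$)
$- N{\left(L{\left(-7 \right)} \right)} = - (\frac{5}{6} + \frac{\sqrt{-5 - 7}}{6}) = - (\frac{5}{6} + \frac{\sqrt{-12}}{6}) = - (\frac{5}{6} + \frac{2 i \sqrt{3}}{6}) = - (\frac{5}{6} + \frac{i \sqrt{3}}{3}) = - \frac{5}{6} - \frac{i \sqrt{3}}{3}$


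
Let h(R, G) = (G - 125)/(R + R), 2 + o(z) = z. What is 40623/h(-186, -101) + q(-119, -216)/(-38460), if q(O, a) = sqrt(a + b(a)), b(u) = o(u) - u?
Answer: 7555878/113 - I*sqrt(218)/38460 ≈ 66866.0 - 0.0003839*I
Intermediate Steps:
o(z) = -2 + z
b(u) = -2 (b(u) = (-2 + u) - u = -2)
h(R, G) = (-125 + G)/(2*R) (h(R, G) = (-125 + G)/((2*R)) = (-125 + G)*(1/(2*R)) = (-125 + G)/(2*R))
q(O, a) = sqrt(-2 + a) (q(O, a) = sqrt(a - 2) = sqrt(-2 + a))
40623/h(-186, -101) + q(-119, -216)/(-38460) = 40623/(((1/2)*(-125 - 101)/(-186))) + sqrt(-2 - 216)/(-38460) = 40623/(((1/2)*(-1/186)*(-226))) + sqrt(-218)*(-1/38460) = 40623/(113/186) + (I*sqrt(218))*(-1/38460) = 40623*(186/113) - I*sqrt(218)/38460 = 7555878/113 - I*sqrt(218)/38460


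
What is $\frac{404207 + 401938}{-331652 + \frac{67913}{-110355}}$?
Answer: $- \frac{88962131475}{36599524373} \approx -2.4307$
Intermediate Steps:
$\frac{404207 + 401938}{-331652 + \frac{67913}{-110355}} = \frac{806145}{-331652 + 67913 \left(- \frac{1}{110355}\right)} = \frac{806145}{-331652 - \frac{67913}{110355}} = \frac{806145}{- \frac{36599524373}{110355}} = 806145 \left(- \frac{110355}{36599524373}\right) = - \frac{88962131475}{36599524373}$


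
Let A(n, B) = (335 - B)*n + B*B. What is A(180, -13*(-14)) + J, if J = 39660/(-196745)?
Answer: 2387059804/39349 ≈ 60664.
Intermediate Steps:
A(n, B) = B**2 + n*(335 - B) (A(n, B) = n*(335 - B) + B**2 = B**2 + n*(335 - B))
J = -7932/39349 (J = 39660*(-1/196745) = -7932/39349 ≈ -0.20158)
A(180, -13*(-14)) + J = ((-13*(-14))**2 + 335*180 - 1*(-13*(-14))*180) - 7932/39349 = (182**2 + 60300 - 1*182*180) - 7932/39349 = (33124 + 60300 - 32760) - 7932/39349 = 60664 - 7932/39349 = 2387059804/39349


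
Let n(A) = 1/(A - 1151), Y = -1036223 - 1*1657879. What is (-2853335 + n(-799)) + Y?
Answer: -10817502151/1950 ≈ -5.5474e+6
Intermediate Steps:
Y = -2694102 (Y = -1036223 - 1657879 = -2694102)
n(A) = 1/(-1151 + A)
(-2853335 + n(-799)) + Y = (-2853335 + 1/(-1151 - 799)) - 2694102 = (-2853335 + 1/(-1950)) - 2694102 = (-2853335 - 1/1950) - 2694102 = -5564003251/1950 - 2694102 = -10817502151/1950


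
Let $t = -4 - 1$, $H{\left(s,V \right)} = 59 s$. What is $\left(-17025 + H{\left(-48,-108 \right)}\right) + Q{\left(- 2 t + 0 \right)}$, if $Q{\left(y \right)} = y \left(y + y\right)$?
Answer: $-19657$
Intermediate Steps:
$t = -5$
$Q{\left(y \right)} = 2 y^{2}$ ($Q{\left(y \right)} = y 2 y = 2 y^{2}$)
$\left(-17025 + H{\left(-48,-108 \right)}\right) + Q{\left(- 2 t + 0 \right)} = \left(-17025 + 59 \left(-48\right)\right) + 2 \left(\left(-2\right) \left(-5\right) + 0\right)^{2} = \left(-17025 - 2832\right) + 2 \left(10 + 0\right)^{2} = -19857 + 2 \cdot 10^{2} = -19857 + 2 \cdot 100 = -19857 + 200 = -19657$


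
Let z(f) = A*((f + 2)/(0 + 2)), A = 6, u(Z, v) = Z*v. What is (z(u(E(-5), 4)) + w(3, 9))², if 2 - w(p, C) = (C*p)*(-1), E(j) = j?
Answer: 625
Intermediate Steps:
w(p, C) = 2 + C*p (w(p, C) = 2 - C*p*(-1) = 2 - (-1)*C*p = 2 + C*p)
z(f) = 6 + 3*f (z(f) = 6*((f + 2)/(0 + 2)) = 6*((2 + f)/2) = 6*((2 + f)*(½)) = 6*(1 + f/2) = 6 + 3*f)
(z(u(E(-5), 4)) + w(3, 9))² = ((6 + 3*(-5*4)) + (2 + 9*3))² = ((6 + 3*(-20)) + (2 + 27))² = ((6 - 60) + 29)² = (-54 + 29)² = (-25)² = 625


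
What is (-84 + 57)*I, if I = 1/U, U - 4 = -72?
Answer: 27/68 ≈ 0.39706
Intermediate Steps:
U = -68 (U = 4 - 72 = -68)
I = -1/68 (I = 1/(-68) = -1/68 ≈ -0.014706)
(-84 + 57)*I = (-84 + 57)*(-1/68) = -27*(-1/68) = 27/68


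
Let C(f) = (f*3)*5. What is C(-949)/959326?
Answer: -14235/959326 ≈ -0.014839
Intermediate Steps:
C(f) = 15*f (C(f) = (3*f)*5 = 15*f)
C(-949)/959326 = (15*(-949))/959326 = -14235*1/959326 = -14235/959326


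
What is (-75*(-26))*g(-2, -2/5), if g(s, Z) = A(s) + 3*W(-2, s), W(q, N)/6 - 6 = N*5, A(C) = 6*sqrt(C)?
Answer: -140400 + 11700*I*sqrt(2) ≈ -1.404e+5 + 16546.0*I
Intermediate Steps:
W(q, N) = 36 + 30*N (W(q, N) = 36 + 6*(N*5) = 36 + 6*(5*N) = 36 + 30*N)
g(s, Z) = 108 + 6*sqrt(s) + 90*s (g(s, Z) = 6*sqrt(s) + 3*(36 + 30*s) = 6*sqrt(s) + (108 + 90*s) = 108 + 6*sqrt(s) + 90*s)
(-75*(-26))*g(-2, -2/5) = (-75*(-26))*(108 + 6*sqrt(-2) + 90*(-2)) = 1950*(108 + 6*(I*sqrt(2)) - 180) = 1950*(108 + 6*I*sqrt(2) - 180) = 1950*(-72 + 6*I*sqrt(2)) = -140400 + 11700*I*sqrt(2)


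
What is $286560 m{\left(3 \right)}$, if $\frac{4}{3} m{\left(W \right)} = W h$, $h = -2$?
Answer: $-1289520$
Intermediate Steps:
$m{\left(W \right)} = - \frac{3 W}{2}$ ($m{\left(W \right)} = \frac{3 W \left(-2\right)}{4} = \frac{3 \left(- 2 W\right)}{4} = - \frac{3 W}{2}$)
$286560 m{\left(3 \right)} = 286560 \left(\left(- \frac{3}{2}\right) 3\right) = 286560 \left(- \frac{9}{2}\right) = -1289520$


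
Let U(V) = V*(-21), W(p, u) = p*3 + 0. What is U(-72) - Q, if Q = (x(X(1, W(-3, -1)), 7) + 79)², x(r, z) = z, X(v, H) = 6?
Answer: -5884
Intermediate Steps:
W(p, u) = 3*p (W(p, u) = 3*p + 0 = 3*p)
U(V) = -21*V
Q = 7396 (Q = (7 + 79)² = 86² = 7396)
U(-72) - Q = -21*(-72) - 1*7396 = 1512 - 7396 = -5884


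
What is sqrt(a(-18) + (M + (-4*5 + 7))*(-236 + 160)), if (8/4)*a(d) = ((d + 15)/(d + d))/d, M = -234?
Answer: sqrt(24328509)/36 ≈ 137.01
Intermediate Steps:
a(d) = (15 + d)/(4*d**2) (a(d) = (((d + 15)/(d + d))/d)/2 = (((15 + d)/((2*d)))/d)/2 = (((15 + d)*(1/(2*d)))/d)/2 = (((15 + d)/(2*d))/d)/2 = ((15 + d)/(2*d**2))/2 = (15 + d)/(4*d**2))
sqrt(a(-18) + (M + (-4*5 + 7))*(-236 + 160)) = sqrt((1/4)*(15 - 18)/(-18)**2 + (-234 + (-4*5 + 7))*(-236 + 160)) = sqrt((1/4)*(1/324)*(-3) + (-234 + (-20 + 7))*(-76)) = sqrt(-1/432 + (-234 - 13)*(-76)) = sqrt(-1/432 - 247*(-76)) = sqrt(-1/432 + 18772) = sqrt(8109503/432) = sqrt(24328509)/36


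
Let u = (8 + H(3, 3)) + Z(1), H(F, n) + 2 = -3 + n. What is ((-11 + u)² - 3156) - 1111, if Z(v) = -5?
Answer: -4167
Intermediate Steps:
H(F, n) = -5 + n (H(F, n) = -2 + (-3 + n) = -5 + n)
u = 1 (u = (8 + (-5 + 3)) - 5 = (8 - 2) - 5 = 6 - 5 = 1)
((-11 + u)² - 3156) - 1111 = ((-11 + 1)² - 3156) - 1111 = ((-10)² - 3156) - 1111 = (100 - 3156) - 1111 = -3056 - 1111 = -4167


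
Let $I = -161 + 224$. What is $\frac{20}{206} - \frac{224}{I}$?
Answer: $- \frac{3206}{927} \approx -3.4585$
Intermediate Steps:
$I = 63$
$\frac{20}{206} - \frac{224}{I} = \frac{20}{206} - \frac{224}{63} = 20 \cdot \frac{1}{206} - \frac{32}{9} = \frac{10}{103} - \frac{32}{9} = - \frac{3206}{927}$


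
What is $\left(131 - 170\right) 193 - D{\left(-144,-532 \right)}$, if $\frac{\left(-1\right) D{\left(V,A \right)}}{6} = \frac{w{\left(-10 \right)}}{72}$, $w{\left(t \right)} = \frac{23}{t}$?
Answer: $- \frac{903263}{120} \approx -7527.2$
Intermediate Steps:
$D{\left(V,A \right)} = \frac{23}{120}$ ($D{\left(V,A \right)} = - 6 \frac{23 \frac{1}{-10}}{72} = - 6 \cdot 23 \left(- \frac{1}{10}\right) \frac{1}{72} = - 6 \left(\left(- \frac{23}{10}\right) \frac{1}{72}\right) = \left(-6\right) \left(- \frac{23}{720}\right) = \frac{23}{120}$)
$\left(131 - 170\right) 193 - D{\left(-144,-532 \right)} = \left(131 - 170\right) 193 - \frac{23}{120} = \left(-39\right) 193 - \frac{23}{120} = -7527 - \frac{23}{120} = - \frac{903263}{120}$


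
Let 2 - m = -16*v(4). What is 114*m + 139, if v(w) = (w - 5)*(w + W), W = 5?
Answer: -16049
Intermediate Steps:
v(w) = (-5 + w)*(5 + w) (v(w) = (w - 5)*(w + 5) = (-5 + w)*(5 + w))
m = -142 (m = 2 - (-16)*(-25 + 4**2) = 2 - (-16)*(-25 + 16) = 2 - (-16)*(-9) = 2 - 1*144 = 2 - 144 = -142)
114*m + 139 = 114*(-142) + 139 = -16188 + 139 = -16049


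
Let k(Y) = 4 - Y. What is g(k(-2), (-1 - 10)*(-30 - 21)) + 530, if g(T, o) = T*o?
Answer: 3896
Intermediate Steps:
g(k(-2), (-1 - 10)*(-30 - 21)) + 530 = (4 - 1*(-2))*((-1 - 10)*(-30 - 21)) + 530 = (4 + 2)*(-11*(-51)) + 530 = 6*561 + 530 = 3366 + 530 = 3896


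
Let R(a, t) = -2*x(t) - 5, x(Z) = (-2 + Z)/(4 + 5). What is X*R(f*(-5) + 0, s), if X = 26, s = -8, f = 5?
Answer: -650/9 ≈ -72.222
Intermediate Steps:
x(Z) = -2/9 + Z/9 (x(Z) = (-2 + Z)/9 = (-2 + Z)*(1/9) = -2/9 + Z/9)
R(a, t) = -41/9 - 2*t/9 (R(a, t) = -2*(-2/9 + t/9) - 5 = (4/9 - 2*t/9) - 5 = -41/9 - 2*t/9)
X*R(f*(-5) + 0, s) = 26*(-41/9 - 2/9*(-8)) = 26*(-41/9 + 16/9) = 26*(-25/9) = -650/9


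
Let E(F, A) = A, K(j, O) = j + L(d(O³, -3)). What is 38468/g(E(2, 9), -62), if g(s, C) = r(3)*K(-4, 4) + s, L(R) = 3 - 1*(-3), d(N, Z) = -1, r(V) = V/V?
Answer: 38468/11 ≈ 3497.1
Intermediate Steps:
r(V) = 1
L(R) = 6 (L(R) = 3 + 3 = 6)
K(j, O) = 6 + j (K(j, O) = j + 6 = 6 + j)
g(s, C) = 2 + s (g(s, C) = 1*(6 - 4) + s = 1*2 + s = 2 + s)
38468/g(E(2, 9), -62) = 38468/(2 + 9) = 38468/11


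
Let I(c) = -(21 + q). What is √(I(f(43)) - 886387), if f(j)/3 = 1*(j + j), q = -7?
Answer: 3*I*√98489 ≈ 941.49*I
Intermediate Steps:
f(j) = 6*j (f(j) = 3*(1*(j + j)) = 3*(1*(2*j)) = 3*(2*j) = 6*j)
I(c) = -14 (I(c) = -(21 - 7) = -1*14 = -14)
√(I(f(43)) - 886387) = √(-14 - 886387) = √(-886401) = 3*I*√98489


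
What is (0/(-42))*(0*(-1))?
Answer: 0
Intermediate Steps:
(0/(-42))*(0*(-1)) = -1/42*0*0 = 0*0 = 0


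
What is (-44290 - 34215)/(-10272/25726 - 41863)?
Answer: 201961963/107697781 ≈ 1.8753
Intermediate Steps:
(-44290 - 34215)/(-10272/25726 - 41863) = -78505/(-10272*1/25726 - 41863) = -78505/(-5136/12863 - 41863) = -78505/(-538488905/12863) = -78505*(-12863/538488905) = 201961963/107697781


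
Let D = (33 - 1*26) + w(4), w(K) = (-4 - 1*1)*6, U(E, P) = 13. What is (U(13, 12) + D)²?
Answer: 100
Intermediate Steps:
w(K) = -30 (w(K) = (-4 - 1)*6 = -5*6 = -30)
D = -23 (D = (33 - 1*26) - 30 = (33 - 26) - 30 = 7 - 30 = -23)
(U(13, 12) + D)² = (13 - 23)² = (-10)² = 100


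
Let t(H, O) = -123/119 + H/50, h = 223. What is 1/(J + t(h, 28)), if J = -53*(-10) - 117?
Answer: 5950/2477737 ≈ 0.0024014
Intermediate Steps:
J = 413 (J = 530 - 117 = 413)
t(H, O) = -123/119 + H/50 (t(H, O) = -123*1/119 + H*(1/50) = -123/119 + H/50)
1/(J + t(h, 28)) = 1/(413 + (-123/119 + (1/50)*223)) = 1/(413 + (-123/119 + 223/50)) = 1/(413 + 20387/5950) = 1/(2477737/5950) = 5950/2477737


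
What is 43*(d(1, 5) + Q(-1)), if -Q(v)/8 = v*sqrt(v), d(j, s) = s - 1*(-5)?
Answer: 430 + 344*I ≈ 430.0 + 344.0*I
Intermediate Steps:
d(j, s) = 5 + s (d(j, s) = s + 5 = 5 + s)
Q(v) = -8*v**(3/2) (Q(v) = -8*v*sqrt(v) = -8*v**(3/2))
43*(d(1, 5) + Q(-1)) = 43*((5 + 5) - (-8)*I) = 43*(10 - (-8)*I) = 43*(10 + 8*I) = 430 + 344*I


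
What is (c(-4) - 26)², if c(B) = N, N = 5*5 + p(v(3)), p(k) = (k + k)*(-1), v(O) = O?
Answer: 49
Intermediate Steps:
p(k) = -2*k (p(k) = (2*k)*(-1) = -2*k)
N = 19 (N = 5*5 - 2*3 = 25 - 6 = 19)
c(B) = 19
(c(-4) - 26)² = (19 - 26)² = (-7)² = 49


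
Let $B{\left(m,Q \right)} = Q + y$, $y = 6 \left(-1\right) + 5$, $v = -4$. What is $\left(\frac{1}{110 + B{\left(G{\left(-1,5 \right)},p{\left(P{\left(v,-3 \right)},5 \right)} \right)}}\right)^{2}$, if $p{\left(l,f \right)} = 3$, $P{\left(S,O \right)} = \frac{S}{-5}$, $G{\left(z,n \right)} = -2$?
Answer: $\frac{1}{12544} \approx 7.9719 \cdot 10^{-5}$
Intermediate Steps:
$y = -1$ ($y = -6 + 5 = -1$)
$P{\left(S,O \right)} = - \frac{S}{5}$ ($P{\left(S,O \right)} = S \left(- \frac{1}{5}\right) = - \frac{S}{5}$)
$B{\left(m,Q \right)} = -1 + Q$ ($B{\left(m,Q \right)} = Q - 1 = -1 + Q$)
$\left(\frac{1}{110 + B{\left(G{\left(-1,5 \right)},p{\left(P{\left(v,-3 \right)},5 \right)} \right)}}\right)^{2} = \left(\frac{1}{110 + \left(-1 + 3\right)}\right)^{2} = \left(\frac{1}{110 + 2}\right)^{2} = \left(\frac{1}{112}\right)^{2} = \frac{1}{12544}$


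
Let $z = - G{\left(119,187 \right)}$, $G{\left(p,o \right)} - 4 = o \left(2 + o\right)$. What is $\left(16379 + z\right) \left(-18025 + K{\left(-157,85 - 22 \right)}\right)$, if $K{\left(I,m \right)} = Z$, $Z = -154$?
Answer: $344819272$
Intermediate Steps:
$K{\left(I,m \right)} = -154$
$G{\left(p,o \right)} = 4 + o \left(2 + o\right)$
$z = -35347$ ($z = - (4 + 187^{2} + 2 \cdot 187) = - (4 + 34969 + 374) = \left(-1\right) 35347 = -35347$)
$\left(16379 + z\right) \left(-18025 + K{\left(-157,85 - 22 \right)}\right) = \left(16379 - 35347\right) \left(-18025 - 154\right) = \left(-18968\right) \left(-18179\right) = 344819272$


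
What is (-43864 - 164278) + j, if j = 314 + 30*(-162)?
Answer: -212688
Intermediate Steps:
j = -4546 (j = 314 - 4860 = -4546)
(-43864 - 164278) + j = (-43864 - 164278) - 4546 = -208142 - 4546 = -212688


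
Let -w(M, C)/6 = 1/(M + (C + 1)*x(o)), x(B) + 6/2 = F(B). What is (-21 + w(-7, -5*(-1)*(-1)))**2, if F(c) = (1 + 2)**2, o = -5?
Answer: 416025/961 ≈ 432.91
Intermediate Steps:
F(c) = 9 (F(c) = 3**2 = 9)
x(B) = 6 (x(B) = -3 + 9 = 6)
w(M, C) = -6/(6 + M + 6*C) (w(M, C) = -6/(M + (C + 1)*6) = -6/(M + (1 + C)*6) = -6/(M + (6 + 6*C)) = -6/(6 + M + 6*C))
(-21 + w(-7, -5*(-1)*(-1)))**2 = (-21 - 6/(6 - 7 + 6*(-5*(-1)*(-1))))**2 = (-21 - 6/(6 - 7 + 6*(5*(-1))))**2 = (-21 - 6/(6 - 7 + 6*(-5)))**2 = (-21 - 6/(6 - 7 - 30))**2 = (-21 - 6/(-31))**2 = (-21 - 6*(-1/31))**2 = (-21 + 6/31)**2 = (-645/31)**2 = 416025/961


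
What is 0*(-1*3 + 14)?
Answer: 0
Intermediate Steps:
0*(-1*3 + 14) = 0*(-3 + 14) = 0*11 = 0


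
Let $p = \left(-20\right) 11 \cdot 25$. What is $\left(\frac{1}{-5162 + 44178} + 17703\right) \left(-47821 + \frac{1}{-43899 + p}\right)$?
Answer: $- \frac{407911953780271355}{481837846} \approx -8.4658 \cdot 10^{8}$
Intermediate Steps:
$p = -5500$ ($p = \left(-220\right) 25 = -5500$)
$\left(\frac{1}{-5162 + 44178} + 17703\right) \left(-47821 + \frac{1}{-43899 + p}\right) = \left(\frac{1}{-5162 + 44178} + 17703\right) \left(-47821 + \frac{1}{-43899 - 5500}\right) = \left(\frac{1}{39016} + 17703\right) \left(-47821 + \frac{1}{-49399}\right) = \left(\frac{1}{39016} + 17703\right) \left(-47821 - \frac{1}{49399}\right) = \frac{690700249}{39016} \left(- \frac{2362309580}{49399}\right) = - \frac{407911953780271355}{481837846}$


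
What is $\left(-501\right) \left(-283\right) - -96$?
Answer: $141879$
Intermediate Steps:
$\left(-501\right) \left(-283\right) - -96 = 141783 + 96 = 141879$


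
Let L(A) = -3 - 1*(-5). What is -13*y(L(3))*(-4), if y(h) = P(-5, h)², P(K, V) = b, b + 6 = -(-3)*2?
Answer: 0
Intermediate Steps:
b = 0 (b = -6 - (-3)*2 = -6 - 1*(-6) = -6 + 6 = 0)
P(K, V) = 0
L(A) = 2 (L(A) = -3 + 5 = 2)
y(h) = 0 (y(h) = 0² = 0)
-13*y(L(3))*(-4) = -13*0*(-4) = 0*(-4) = 0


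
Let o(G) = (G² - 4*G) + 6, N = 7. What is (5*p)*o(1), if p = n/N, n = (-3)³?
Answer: -405/7 ≈ -57.857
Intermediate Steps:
n = -27
p = -27/7 ≈ -3.8571
o(G) = 6 + G² - 4*G
(5*p)*o(1) = (5*(-27/7))*(6 + 1² - 4*1) = -135*(6 + 1 - 4)/7 = -135/7*3 = -405/7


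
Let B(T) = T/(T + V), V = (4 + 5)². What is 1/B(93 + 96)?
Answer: 10/7 ≈ 1.4286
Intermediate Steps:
V = 81 (V = 9² = 81)
B(T) = T/(81 + T) (B(T) = T/(T + 81) = T/(81 + T))
1/B(93 + 96) = 1/((93 + 96)/(81 + (93 + 96))) = 1/(189/(81 + 189)) = 1/(189/270) = 1/(189*(1/270)) = 1/(7/10) = 10/7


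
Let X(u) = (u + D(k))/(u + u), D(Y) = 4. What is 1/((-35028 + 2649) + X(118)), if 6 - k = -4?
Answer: -118/3820661 ≈ -3.0885e-5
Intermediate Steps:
k = 10 (k = 6 - 1*(-4) = 6 + 4 = 10)
X(u) = (4 + u)/(2*u) (X(u) = (u + 4)/(u + u) = (4 + u)/((2*u)) = (4 + u)*(1/(2*u)) = (4 + u)/(2*u))
1/((-35028 + 2649) + X(118)) = 1/((-35028 + 2649) + (1/2)*(4 + 118)/118) = 1/(-32379 + (1/2)*(1/118)*122) = 1/(-32379 + 61/118) = 1/(-3820661/118) = -118/3820661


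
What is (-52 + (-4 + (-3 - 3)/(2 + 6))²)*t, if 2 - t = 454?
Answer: 53223/4 ≈ 13306.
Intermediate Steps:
t = -452 (t = 2 - 1*454 = 2 - 454 = -452)
(-52 + (-4 + (-3 - 3)/(2 + 6))²)*t = (-52 + (-4 + (-3 - 3)/(2 + 6))²)*(-452) = (-52 + (-4 - 6/8)²)*(-452) = (-52 + (-4 - 6*⅛)²)*(-452) = (-52 + (-4 - ¾)²)*(-452) = (-52 + (-19/4)²)*(-452) = (-52 + 361/16)*(-452) = -471/16*(-452) = 53223/4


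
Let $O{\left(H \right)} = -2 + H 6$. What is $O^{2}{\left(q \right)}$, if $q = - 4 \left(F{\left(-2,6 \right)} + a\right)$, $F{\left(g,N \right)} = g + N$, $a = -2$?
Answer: $2500$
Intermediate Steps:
$F{\left(g,N \right)} = N + g$
$q = -8$ ($q = - 4 \left(\left(6 - 2\right) - 2\right) = - 4 \left(4 - 2\right) = \left(-4\right) 2 = -8$)
$O{\left(H \right)} = -2 + 6 H$
$O^{2}{\left(q \right)} = \left(-2 + 6 \left(-8\right)\right)^{2} = \left(-2 - 48\right)^{2} = \left(-50\right)^{2} = 2500$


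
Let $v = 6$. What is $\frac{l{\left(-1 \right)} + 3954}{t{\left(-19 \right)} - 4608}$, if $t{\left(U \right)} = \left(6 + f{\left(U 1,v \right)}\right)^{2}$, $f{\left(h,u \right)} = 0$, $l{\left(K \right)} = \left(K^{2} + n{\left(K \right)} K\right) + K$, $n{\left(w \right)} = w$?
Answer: $- \frac{3955}{4572} \approx -0.86505$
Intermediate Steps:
$l{\left(K \right)} = K + 2 K^{2}$ ($l{\left(K \right)} = \left(K^{2} + K K\right) + K = \left(K^{2} + K^{2}\right) + K = 2 K^{2} + K = K + 2 K^{2}$)
$t{\left(U \right)} = 36$ ($t{\left(U \right)} = \left(6 + 0\right)^{2} = 6^{2} = 36$)
$\frac{l{\left(-1 \right)} + 3954}{t{\left(-19 \right)} - 4608} = \frac{- (1 + 2 \left(-1\right)) + 3954}{36 - 4608} = \frac{- (1 - 2) + 3954}{-4572} = \left(\left(-1\right) \left(-1\right) + 3954\right) \left(- \frac{1}{4572}\right) = \left(1 + 3954\right) \left(- \frac{1}{4572}\right) = 3955 \left(- \frac{1}{4572}\right) = - \frac{3955}{4572}$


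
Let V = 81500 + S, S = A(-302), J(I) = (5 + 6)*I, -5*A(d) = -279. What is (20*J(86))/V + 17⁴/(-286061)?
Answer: -6996739259/116649668519 ≈ -0.059981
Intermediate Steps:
A(d) = 279/5 (A(d) = -⅕*(-279) = 279/5)
J(I) = 11*I
S = 279/5 ≈ 55.800
V = 407779/5 (V = 81500 + 279/5 = 407779/5 ≈ 81556.)
(20*J(86))/V + 17⁴/(-286061) = (20*(11*86))/(407779/5) + 17⁴/(-286061) = (20*946)*(5/407779) + 83521*(-1/286061) = 18920*(5/407779) - 83521/286061 = 94600/407779 - 83521/286061 = -6996739259/116649668519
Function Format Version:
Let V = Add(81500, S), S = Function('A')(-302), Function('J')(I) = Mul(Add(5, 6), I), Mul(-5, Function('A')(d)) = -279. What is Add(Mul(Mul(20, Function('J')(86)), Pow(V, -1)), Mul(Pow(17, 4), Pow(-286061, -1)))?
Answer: Rational(-6996739259, 116649668519) ≈ -0.059981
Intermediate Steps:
Function('A')(d) = Rational(279, 5) (Function('A')(d) = Mul(Rational(-1, 5), -279) = Rational(279, 5))
Function('J')(I) = Mul(11, I)
S = Rational(279, 5) ≈ 55.800
V = Rational(407779, 5) (V = Add(81500, Rational(279, 5)) = Rational(407779, 5) ≈ 81556.)
Add(Mul(Mul(20, Function('J')(86)), Pow(V, -1)), Mul(Pow(17, 4), Pow(-286061, -1))) = Add(Mul(Mul(20, Mul(11, 86)), Pow(Rational(407779, 5), -1)), Mul(Pow(17, 4), Pow(-286061, -1))) = Add(Mul(Mul(20, 946), Rational(5, 407779)), Mul(83521, Rational(-1, 286061))) = Add(Mul(18920, Rational(5, 407779)), Rational(-83521, 286061)) = Add(Rational(94600, 407779), Rational(-83521, 286061)) = Rational(-6996739259, 116649668519)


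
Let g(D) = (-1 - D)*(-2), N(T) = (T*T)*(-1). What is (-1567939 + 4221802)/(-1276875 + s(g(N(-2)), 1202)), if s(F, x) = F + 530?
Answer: -2653863/1276351 ≈ -2.0793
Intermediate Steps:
N(T) = -T² (N(T) = T²*(-1) = -T²)
g(D) = 2 + 2*D
s(F, x) = 530 + F
(-1567939 + 4221802)/(-1276875 + s(g(N(-2)), 1202)) = (-1567939 + 4221802)/(-1276875 + (530 + (2 + 2*(-1*(-2)²)))) = 2653863/(-1276875 + (530 + (2 + 2*(-1*4)))) = 2653863/(-1276875 + (530 + (2 + 2*(-4)))) = 2653863/(-1276875 + (530 + (2 - 8))) = 2653863/(-1276875 + (530 - 6)) = 2653863/(-1276875 + 524) = 2653863/(-1276351) = 2653863*(-1/1276351) = -2653863/1276351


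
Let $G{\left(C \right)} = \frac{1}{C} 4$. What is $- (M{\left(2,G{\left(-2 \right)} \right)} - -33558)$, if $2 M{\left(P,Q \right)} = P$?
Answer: $-33559$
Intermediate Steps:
$G{\left(C \right)} = \frac{4}{C}$
$M{\left(P,Q \right)} = \frac{P}{2}$
$- (M{\left(2,G{\left(-2 \right)} \right)} - -33558) = - (\frac{1}{2} \cdot 2 - -33558) = - (1 + 33558) = \left(-1\right) 33559 = -33559$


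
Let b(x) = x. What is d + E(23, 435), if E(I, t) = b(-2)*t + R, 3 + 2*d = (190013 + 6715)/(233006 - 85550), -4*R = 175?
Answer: -11238395/12288 ≈ -914.58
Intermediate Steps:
R = -175/4 (R = -¼*175 = -175/4 ≈ -43.750)
d = -10235/12288 (d = -3/2 + ((190013 + 6715)/(233006 - 85550))/2 = -3/2 + (196728/147456)/2 = -3/2 + (196728*(1/147456))/2 = -3/2 + (½)*(8197/6144) = -3/2 + 8197/12288 = -10235/12288 ≈ -0.83293)
E(I, t) = -175/4 - 2*t (E(I, t) = -2*t - 175/4 = -175/4 - 2*t)
d + E(23, 435) = -10235/12288 + (-175/4 - 2*435) = -10235/12288 + (-175/4 - 870) = -10235/12288 - 3655/4 = -11238395/12288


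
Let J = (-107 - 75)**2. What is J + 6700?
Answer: 39824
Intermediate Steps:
J = 33124 (J = (-182)**2 = 33124)
J + 6700 = 33124 + 6700 = 39824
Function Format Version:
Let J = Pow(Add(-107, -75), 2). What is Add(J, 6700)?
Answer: 39824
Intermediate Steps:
J = 33124 (J = Pow(-182, 2) = 33124)
Add(J, 6700) = Add(33124, 6700) = 39824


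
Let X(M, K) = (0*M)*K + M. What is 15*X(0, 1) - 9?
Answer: -9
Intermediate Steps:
X(M, K) = M (X(M, K) = 0*K + M = 0 + M = M)
15*X(0, 1) - 9 = 15*0 - 9 = 0 - 9 = -9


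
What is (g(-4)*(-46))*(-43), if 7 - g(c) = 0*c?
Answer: 13846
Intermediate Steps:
g(c) = 7 (g(c) = 7 - 0*c = 7 - 1*0 = 7 + 0 = 7)
(g(-4)*(-46))*(-43) = (7*(-46))*(-43) = -322*(-43) = 13846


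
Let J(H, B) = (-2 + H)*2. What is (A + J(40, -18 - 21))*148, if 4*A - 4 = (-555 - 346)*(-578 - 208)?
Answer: 26214278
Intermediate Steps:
J(H, B) = -4 + 2*H
A = 354095/2 (A = 1 + ((-555 - 346)*(-578 - 208))/4 = 1 + (-901*(-786))/4 = 1 + (1/4)*708186 = 1 + 354093/2 = 354095/2 ≈ 1.7705e+5)
(A + J(40, -18 - 21))*148 = (354095/2 + (-4 + 2*40))*148 = (354095/2 + (-4 + 80))*148 = (354095/2 + 76)*148 = (354247/2)*148 = 26214278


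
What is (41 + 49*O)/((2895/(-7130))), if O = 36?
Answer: -2573930/579 ≈ -4445.5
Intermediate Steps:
(41 + 49*O)/((2895/(-7130))) = (41 + 49*36)/((2895/(-7130))) = (41 + 1764)/((2895*(-1/7130))) = 1805/(-579/1426) = 1805*(-1426/579) = -2573930/579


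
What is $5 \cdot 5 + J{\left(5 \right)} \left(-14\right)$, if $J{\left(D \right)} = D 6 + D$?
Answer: $-465$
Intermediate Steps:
$J{\left(D \right)} = 7 D$ ($J{\left(D \right)} = 6 D + D = 7 D$)
$5 \cdot 5 + J{\left(5 \right)} \left(-14\right) = 5 \cdot 5 + 7 \cdot 5 \left(-14\right) = 25 + 35 \left(-14\right) = 25 - 490 = -465$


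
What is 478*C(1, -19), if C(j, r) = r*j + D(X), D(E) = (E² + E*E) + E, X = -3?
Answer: -1912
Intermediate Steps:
D(E) = E + 2*E² (D(E) = (E² + E²) + E = 2*E² + E = E + 2*E²)
C(j, r) = 15 + j*r (C(j, r) = r*j - 3*(1 + 2*(-3)) = j*r - 3*(1 - 6) = j*r - 3*(-5) = j*r + 15 = 15 + j*r)
478*C(1, -19) = 478*(15 + 1*(-19)) = 478*(15 - 19) = 478*(-4) = -1912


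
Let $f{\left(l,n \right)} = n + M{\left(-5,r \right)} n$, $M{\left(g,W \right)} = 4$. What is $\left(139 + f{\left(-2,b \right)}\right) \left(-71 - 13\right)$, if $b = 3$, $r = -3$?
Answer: $-12936$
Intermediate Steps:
$f{\left(l,n \right)} = 5 n$ ($f{\left(l,n \right)} = n + 4 n = 5 n$)
$\left(139 + f{\left(-2,b \right)}\right) \left(-71 - 13\right) = \left(139 + 5 \cdot 3\right) \left(-71 - 13\right) = \left(139 + 15\right) \left(-84\right) = 154 \left(-84\right) = -12936$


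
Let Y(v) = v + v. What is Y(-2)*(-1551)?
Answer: 6204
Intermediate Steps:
Y(v) = 2*v
Y(-2)*(-1551) = (2*(-2))*(-1551) = -4*(-1551) = 6204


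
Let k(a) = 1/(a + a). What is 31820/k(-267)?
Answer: -16991880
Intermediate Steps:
k(a) = 1/(2*a)
31820/k(-267) = 31820/(((1/2)/(-267))) = 31820/(((1/2)*(-1/267))) = 31820/(-1/534) = 31820*(-534) = -16991880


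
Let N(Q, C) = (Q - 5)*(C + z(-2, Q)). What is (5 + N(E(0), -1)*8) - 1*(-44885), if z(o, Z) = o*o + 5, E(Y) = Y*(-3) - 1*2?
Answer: 44442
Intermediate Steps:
E(Y) = -2 - 3*Y (E(Y) = -3*Y - 2 = -2 - 3*Y)
z(o, Z) = 5 + o**2 (z(o, Z) = o**2 + 5 = 5 + o**2)
N(Q, C) = (-5 + Q)*(9 + C) (N(Q, C) = (Q - 5)*(C + (5 + (-2)**2)) = (-5 + Q)*(C + (5 + 4)) = (-5 + Q)*(C + 9) = (-5 + Q)*(9 + C))
(5 + N(E(0), -1)*8) - 1*(-44885) = (5 + (-45 - 5*(-1) + 9*(-2 - 3*0) - (-2 - 3*0))*8) - 1*(-44885) = (5 + (-45 + 5 + 9*(-2 + 0) - (-2 + 0))*8) + 44885 = (5 + (-45 + 5 + 9*(-2) - 1*(-2))*8) + 44885 = (5 + (-45 + 5 - 18 + 2)*8) + 44885 = (5 - 56*8) + 44885 = (5 - 448) + 44885 = -443 + 44885 = 44442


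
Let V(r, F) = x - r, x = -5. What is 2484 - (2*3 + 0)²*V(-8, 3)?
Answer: 2376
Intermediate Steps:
V(r, F) = -5 - r
2484 - (2*3 + 0)²*V(-8, 3) = 2484 - (2*3 + 0)²*(-5 - 1*(-8)) = 2484 - (6 + 0)²*(-5 + 8) = 2484 - 6²*3 = 2484 - 36*3 = 2484 - 1*108 = 2484 - 108 = 2376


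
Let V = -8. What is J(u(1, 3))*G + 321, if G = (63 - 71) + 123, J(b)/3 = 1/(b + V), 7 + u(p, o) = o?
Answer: 1169/4 ≈ 292.25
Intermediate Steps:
u(p, o) = -7 + o
J(b) = 3/(-8 + b) (J(b) = 3/(b - 8) = 3/(-8 + b))
G = 115 (G = -8 + 123 = 115)
J(u(1, 3))*G + 321 = (3/(-8 + (-7 + 3)))*115 + 321 = (3/(-8 - 4))*115 + 321 = (3/(-12))*115 + 321 = (3*(-1/12))*115 + 321 = -¼*115 + 321 = -115/4 + 321 = 1169/4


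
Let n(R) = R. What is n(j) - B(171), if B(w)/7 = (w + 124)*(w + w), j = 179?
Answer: -706051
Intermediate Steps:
B(w) = 14*w*(124 + w) (B(w) = 7*((w + 124)*(w + w)) = 7*((124 + w)*(2*w)) = 7*(2*w*(124 + w)) = 14*w*(124 + w))
n(j) - B(171) = 179 - 14*171*(124 + 171) = 179 - 14*171*295 = 179 - 1*706230 = 179 - 706230 = -706051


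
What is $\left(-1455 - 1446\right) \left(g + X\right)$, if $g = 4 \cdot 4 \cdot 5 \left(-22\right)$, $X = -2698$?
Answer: $12932658$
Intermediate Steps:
$g = -1760$ ($g = 16 \cdot 5 \left(-22\right) = 80 \left(-22\right) = -1760$)
$\left(-1455 - 1446\right) \left(g + X\right) = \left(-1455 - 1446\right) \left(-1760 - 2698\right) = \left(-2901\right) \left(-4458\right) = 12932658$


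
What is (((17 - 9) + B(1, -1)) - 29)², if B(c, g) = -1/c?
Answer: 484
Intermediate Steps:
(((17 - 9) + B(1, -1)) - 29)² = (((17 - 9) - 1/1) - 29)² = ((8 - 1*1) - 29)² = ((8 - 1) - 29)² = (7 - 29)² = (-22)² = 484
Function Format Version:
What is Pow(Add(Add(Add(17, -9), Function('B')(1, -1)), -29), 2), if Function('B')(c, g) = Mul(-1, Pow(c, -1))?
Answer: 484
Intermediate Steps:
Pow(Add(Add(Add(17, -9), Function('B')(1, -1)), -29), 2) = Pow(Add(Add(Add(17, -9), Mul(-1, Pow(1, -1))), -29), 2) = Pow(Add(Add(8, Mul(-1, 1)), -29), 2) = Pow(Add(Add(8, -1), -29), 2) = Pow(Add(7, -29), 2) = Pow(-22, 2) = 484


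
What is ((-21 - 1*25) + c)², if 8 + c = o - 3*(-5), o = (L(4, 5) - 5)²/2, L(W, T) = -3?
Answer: 49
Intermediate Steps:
o = 32 (o = (-3 - 5)²/2 = (-8)²*(½) = 64*(½) = 32)
c = 39 (c = -8 + (32 - 3*(-5)) = -8 + (32 + 15) = -8 + 47 = 39)
((-21 - 1*25) + c)² = ((-21 - 1*25) + 39)² = ((-21 - 25) + 39)² = (-46 + 39)² = (-7)² = 49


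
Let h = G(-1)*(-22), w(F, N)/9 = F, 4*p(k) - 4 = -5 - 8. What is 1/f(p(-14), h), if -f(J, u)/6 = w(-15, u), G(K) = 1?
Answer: 1/810 ≈ 0.0012346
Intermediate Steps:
p(k) = -9/4 (p(k) = 1 + (-5 - 8)/4 = 1 + (¼)*(-13) = 1 - 13/4 = -9/4)
w(F, N) = 9*F
h = -22 (h = 1*(-22) = -22)
f(J, u) = 810 (f(J, u) = -54*(-15) = -6*(-135) = 810)
1/f(p(-14), h) = 1/810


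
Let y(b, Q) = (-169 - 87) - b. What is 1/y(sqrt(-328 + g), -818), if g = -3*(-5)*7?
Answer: I/(sqrt(223) - 256*I) ≈ -0.003893 + 0.00022709*I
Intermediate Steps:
g = 105 (g = 15*7 = 105)
y(b, Q) = -256 - b
1/y(sqrt(-328 + g), -818) = 1/(-256 - sqrt(-328 + 105)) = 1/(-256 - sqrt(-223)) = 1/(-256 - I*sqrt(223))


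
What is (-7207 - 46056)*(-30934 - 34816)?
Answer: 3502042250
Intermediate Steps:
(-7207 - 46056)*(-30934 - 34816) = -53263*(-65750) = 3502042250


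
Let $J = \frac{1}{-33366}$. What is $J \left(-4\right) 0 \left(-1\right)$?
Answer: $0$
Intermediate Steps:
$J = - \frac{1}{33366} \approx -2.9971 \cdot 10^{-5}$
$J \left(-4\right) 0 \left(-1\right) = - \frac{\left(-4\right) 0 \left(-1\right)}{33366} = - \frac{0 \left(-1\right)}{33366} = \left(- \frac{1}{33366}\right) 0 = 0$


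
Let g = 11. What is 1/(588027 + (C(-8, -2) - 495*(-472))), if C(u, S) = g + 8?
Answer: 1/821686 ≈ 1.2170e-6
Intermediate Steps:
C(u, S) = 19 (C(u, S) = 11 + 8 = 19)
1/(588027 + (C(-8, -2) - 495*(-472))) = 1/(588027 + (19 - 495*(-472))) = 1/(588027 + (19 + 233640)) = 1/(588027 + 233659) = 1/821686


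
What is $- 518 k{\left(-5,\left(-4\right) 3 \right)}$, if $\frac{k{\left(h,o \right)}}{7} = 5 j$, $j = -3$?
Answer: $54390$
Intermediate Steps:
$k{\left(h,o \right)} = -105$ ($k{\left(h,o \right)} = 7 \cdot 5 \left(-3\right) = 7 \left(-15\right) = -105$)
$- 518 k{\left(-5,\left(-4\right) 3 \right)} = \left(-518\right) \left(-105\right) = 54390$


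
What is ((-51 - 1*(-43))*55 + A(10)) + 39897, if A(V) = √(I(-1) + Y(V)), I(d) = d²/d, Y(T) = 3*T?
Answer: 39457 + √29 ≈ 39462.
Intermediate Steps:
I(d) = d
A(V) = √(-1 + 3*V)
((-51 - 1*(-43))*55 + A(10)) + 39897 = ((-51 - 1*(-43))*55 + √(-1 + 3*10)) + 39897 = ((-51 + 43)*55 + √(-1 + 30)) + 39897 = (-8*55 + √29) + 39897 = (-440 + √29) + 39897 = 39457 + √29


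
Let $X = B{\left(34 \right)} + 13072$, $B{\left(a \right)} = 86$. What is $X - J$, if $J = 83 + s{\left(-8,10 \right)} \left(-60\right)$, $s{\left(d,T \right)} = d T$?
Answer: $8275$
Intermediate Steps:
$s{\left(d,T \right)} = T d$
$X = 13158$ ($X = 86 + 13072 = 13158$)
$J = 4883$ ($J = 83 + 10 \left(-8\right) \left(-60\right) = 83 - -4800 = 83 + 4800 = 4883$)
$X - J = 13158 - 4883 = 8275$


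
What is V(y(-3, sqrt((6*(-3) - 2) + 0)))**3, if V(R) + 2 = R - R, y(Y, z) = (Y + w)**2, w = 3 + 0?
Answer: -8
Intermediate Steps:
w = 3
y(Y, z) = (3 + Y)**2 (y(Y, z) = (Y + 3)**2 = (3 + Y)**2)
V(R) = -2 (V(R) = -2 + (R - R) = -2 + 0 = -2)
V(y(-3, sqrt((6*(-3) - 2) + 0)))**3 = (-2)**3 = -8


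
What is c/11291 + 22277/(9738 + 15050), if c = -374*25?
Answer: 19761807/279881308 ≈ 0.070608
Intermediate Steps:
c = -9350
c/11291 + 22277/(9738 + 15050) = -9350/11291 + 22277/(9738 + 15050) = -9350*1/11291 + 22277/24788 = -9350/11291 + 22277*(1/24788) = -9350/11291 + 22277/24788 = 19761807/279881308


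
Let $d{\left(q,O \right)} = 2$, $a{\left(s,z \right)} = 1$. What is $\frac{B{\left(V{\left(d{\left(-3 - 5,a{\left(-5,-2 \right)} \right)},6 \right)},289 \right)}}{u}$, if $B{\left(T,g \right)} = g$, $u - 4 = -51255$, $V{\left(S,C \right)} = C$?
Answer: $- \frac{289}{51251} \approx -0.0056389$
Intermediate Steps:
$u = -51251$ ($u = 4 - 51255 = -51251$)
$\frac{B{\left(V{\left(d{\left(-3 - 5,a{\left(-5,-2 \right)} \right)},6 \right)},289 \right)}}{u} = \frac{289}{-51251} = 289 \left(- \frac{1}{51251}\right) = - \frac{289}{51251}$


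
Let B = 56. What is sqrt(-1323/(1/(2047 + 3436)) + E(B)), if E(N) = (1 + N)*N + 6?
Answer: I*sqrt(7250811) ≈ 2692.7*I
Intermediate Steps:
E(N) = 6 + N*(1 + N) (E(N) = N*(1 + N) + 6 = 6 + N*(1 + N))
sqrt(-1323/(1/(2047 + 3436)) + E(B)) = sqrt(-1323/(1/(2047 + 3436)) + (6 + 56 + 56**2)) = sqrt(-1323/(1/5483) + (6 + 56 + 3136)) = sqrt(-1323/1/5483 + 3198) = sqrt(-1323*5483 + 3198) = sqrt(-7254009 + 3198) = sqrt(-7250811) = I*sqrt(7250811)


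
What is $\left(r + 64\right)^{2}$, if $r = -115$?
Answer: $2601$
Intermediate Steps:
$\left(r + 64\right)^{2} = \left(-115 + 64\right)^{2} = \left(-51\right)^{2} = 2601$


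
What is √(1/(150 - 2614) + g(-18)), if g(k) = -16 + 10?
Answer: I*√2276890/616 ≈ 2.4496*I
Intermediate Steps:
g(k) = -6
√(1/(150 - 2614) + g(-18)) = √(1/(150 - 2614) - 6) = √(1/(-2464) - 6) = √(-1/2464 - 6) = √(-14785/2464) = I*√2276890/616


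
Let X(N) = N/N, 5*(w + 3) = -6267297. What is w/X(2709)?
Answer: -6267312/5 ≈ -1.2535e+6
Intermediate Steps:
w = -6267312/5 (w = -3 + (⅕)*(-6267297) = -3 - 6267297/5 = -6267312/5 ≈ -1.2535e+6)
X(N) = 1
w/X(2709) = -6267312/5/1 = -6267312/5*1 = -6267312/5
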